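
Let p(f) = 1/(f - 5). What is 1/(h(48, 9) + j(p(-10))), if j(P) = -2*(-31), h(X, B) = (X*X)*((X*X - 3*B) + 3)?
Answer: 1/5253182 ≈ 1.9036e-7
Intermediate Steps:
p(f) = 1/(-5 + f)
h(X, B) = X²*(3 + X² - 3*B) (h(X, B) = X²*((X² - 3*B) + 3) = X²*(3 + X² - 3*B))
j(P) = 62
1/(h(48, 9) + j(p(-10))) = 1/(48²*(3 + 48² - 3*9) + 62) = 1/(2304*(3 + 2304 - 27) + 62) = 1/(2304*2280 + 62) = 1/(5253120 + 62) = 1/5253182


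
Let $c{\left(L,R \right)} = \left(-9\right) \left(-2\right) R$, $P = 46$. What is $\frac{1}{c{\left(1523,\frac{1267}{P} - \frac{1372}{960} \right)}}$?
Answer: $\frac{920}{432453} \approx 0.0021274$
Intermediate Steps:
$c{\left(L,R \right)} = 18 R$
$\frac{1}{c{\left(1523,\frac{1267}{P} - \frac{1372}{960} \right)}} = \frac{1}{18 \left(\frac{1267}{46} - \frac{1372}{960}\right)} = \frac{1}{18 \left(1267 \cdot \frac{1}{46} - \frac{343}{240}\right)} = \frac{1}{18 \left(\frac{1267}{46} - \frac{343}{240}\right)} = \frac{1}{18 \cdot \frac{144151}{5520}} = \frac{1}{\frac{432453}{920}} = \frac{920}{432453}$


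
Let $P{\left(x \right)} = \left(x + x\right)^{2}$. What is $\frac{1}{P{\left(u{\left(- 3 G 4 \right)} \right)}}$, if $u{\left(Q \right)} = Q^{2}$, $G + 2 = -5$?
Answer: $\frac{1}{199148544} \approx 5.0214 \cdot 10^{-9}$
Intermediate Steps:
$G = -7$ ($G = -2 - 5 = -7$)
$P{\left(x \right)} = 4 x^{2}$ ($P{\left(x \right)} = \left(2 x\right)^{2} = 4 x^{2}$)
$\frac{1}{P{\left(u{\left(- 3 G 4 \right)} \right)}} = \frac{1}{4 \left(\left(\left(-3\right) \left(-7\right) 4\right)^{2}\right)^{2}} = \frac{1}{4 \left(\left(21 \cdot 4\right)^{2}\right)^{2}} = \frac{1}{4 \left(84^{2}\right)^{2}} = \frac{1}{4 \cdot 7056^{2}} = \frac{1}{4 \cdot 49787136} = \frac{1}{199148544}$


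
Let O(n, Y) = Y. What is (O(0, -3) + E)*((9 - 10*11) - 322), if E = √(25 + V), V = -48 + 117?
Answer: 1269 - 423*√94 ≈ -2832.1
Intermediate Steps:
V = 69
E = √94 (E = √(25 + 69) = √94 ≈ 9.6954)
(O(0, -3) + E)*((9 - 10*11) - 322) = (-3 + √94)*((9 - 10*11) - 322) = (-3 + √94)*((9 - 110) - 322) = (-3 + √94)*(-101 - 322) = (-3 + √94)*(-423) = 1269 - 423*√94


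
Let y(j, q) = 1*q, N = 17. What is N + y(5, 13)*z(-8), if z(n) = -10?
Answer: -113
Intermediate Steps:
y(j, q) = q
N + y(5, 13)*z(-8) = 17 + 13*(-10) = 17 - 130 = -113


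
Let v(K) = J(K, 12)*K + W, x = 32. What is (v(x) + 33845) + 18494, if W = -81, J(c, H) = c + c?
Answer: 54306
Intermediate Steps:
J(c, H) = 2*c
v(K) = -81 + 2*K² (v(K) = (2*K)*K - 81 = 2*K² - 81 = -81 + 2*K²)
(v(x) + 33845) + 18494 = ((-81 + 2*32²) + 33845) + 18494 = ((-81 + 2*1024) + 33845) + 18494 = ((-81 + 2048) + 33845) + 18494 = (1967 + 33845) + 18494 = 35812 + 18494 = 54306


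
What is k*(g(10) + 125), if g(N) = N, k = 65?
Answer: 8775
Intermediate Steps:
k*(g(10) + 125) = 65*(10 + 125) = 65*135 = 8775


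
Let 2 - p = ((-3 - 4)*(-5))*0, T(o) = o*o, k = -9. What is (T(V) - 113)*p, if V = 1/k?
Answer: -18304/81 ≈ -225.98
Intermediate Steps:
V = -⅑ (V = 1/(-9) = -⅑ ≈ -0.11111)
T(o) = o²
p = 2 (p = 2 - (-3 - 4)*(-5)*0 = 2 - (-7*(-5))*0 = 2 - 35*0 = 2 - 1*0 = 2 + 0 = 2)
(T(V) - 113)*p = ((-⅑)² - 113)*2 = (1/81 - 113)*2 = -9152/81*2 = -18304/81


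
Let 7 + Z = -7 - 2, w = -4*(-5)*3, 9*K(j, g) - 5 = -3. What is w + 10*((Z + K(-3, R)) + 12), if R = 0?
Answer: 200/9 ≈ 22.222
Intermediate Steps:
K(j, g) = 2/9 (K(j, g) = 5/9 + (1/9)*(-3) = 5/9 - 1/3 = 2/9)
w = 60 (w = 20*3 = 60)
Z = -16 (Z = -7 + (-7 - 2) = -7 - 9 = -16)
w + 10*((Z + K(-3, R)) + 12) = 60 + 10*((-16 + 2/9) + 12) = 60 + 10*(-142/9 + 12) = 60 + 10*(-34/9) = 60 - 340/9 = 200/9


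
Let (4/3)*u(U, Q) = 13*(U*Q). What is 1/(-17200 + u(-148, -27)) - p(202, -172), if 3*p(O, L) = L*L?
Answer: -643777421/65283 ≈ -9861.3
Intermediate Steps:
p(O, L) = L²/3 (p(O, L) = (L*L)/3 = L²/3)
u(U, Q) = 39*Q*U/4 (u(U, Q) = 3*(13*(U*Q))/4 = 3*(13*(Q*U))/4 = 3*(13*Q*U)/4 = 39*Q*U/4)
1/(-17200 + u(-148, -27)) - p(202, -172) = 1/(-17200 + (39/4)*(-27)*(-148)) - (-172)²/3 = 1/(-17200 + 38961) - 29584/3 = 1/21761 - 1*29584/3 = 1/21761 - 29584/3 = -643777421/65283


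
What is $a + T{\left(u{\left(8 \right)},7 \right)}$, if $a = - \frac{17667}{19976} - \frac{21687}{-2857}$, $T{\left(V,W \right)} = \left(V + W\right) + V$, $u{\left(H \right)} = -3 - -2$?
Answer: $\frac{668102053}{57071432} \approx 11.706$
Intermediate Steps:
$u{\left(H \right)} = -1$ ($u{\left(H \right)} = -3 + 2 = -1$)
$T{\left(V,W \right)} = W + 2 V$
$a = \frac{382744893}{57071432}$ ($a = \left(-17667\right) \frac{1}{19976} - - \frac{21687}{2857} = - \frac{17667}{19976} + \frac{21687}{2857} = \frac{382744893}{57071432} \approx 6.7064$)
$a + T{\left(u{\left(8 \right)},7 \right)} = \frac{382744893}{57071432} + \left(7 + 2 \left(-1\right)\right) = \frac{382744893}{57071432} + \left(7 - 2\right) = \frac{382744893}{57071432} + 5 = \frac{668102053}{57071432}$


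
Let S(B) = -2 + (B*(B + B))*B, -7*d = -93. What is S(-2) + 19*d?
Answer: 1641/7 ≈ 234.43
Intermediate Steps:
d = 93/7 (d = -⅐*(-93) = 93/7 ≈ 13.286)
S(B) = -2 + 2*B³ (S(B) = -2 + (B*(2*B))*B = -2 + (2*B²)*B = -2 + 2*B³)
S(-2) + 19*d = (-2 + 2*(-2)³) + 19*(93/7) = (-2 + 2*(-8)) + 1767/7 = (-2 - 16) + 1767/7 = -18 + 1767/7 = 1641/7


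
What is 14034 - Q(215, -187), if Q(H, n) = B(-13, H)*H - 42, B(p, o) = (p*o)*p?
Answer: -7797949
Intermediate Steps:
B(p, o) = o*p² (B(p, o) = (o*p)*p = o*p²)
Q(H, n) = -42 + 169*H² (Q(H, n) = (H*(-13)²)*H - 42 = (H*169)*H - 42 = (169*H)*H - 42 = 169*H² - 42 = -42 + 169*H²)
14034 - Q(215, -187) = 14034 - (-42 + 169*215²) = 14034 - (-42 + 169*46225) = 14034 - (-42 + 7812025) = 14034 - 1*7811983 = 14034 - 7811983 = -7797949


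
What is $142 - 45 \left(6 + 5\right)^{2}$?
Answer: $-5303$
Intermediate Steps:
$142 - 45 \left(6 + 5\right)^{2} = 142 - 45 \cdot 11^{2} = 142 - 5445 = -5303$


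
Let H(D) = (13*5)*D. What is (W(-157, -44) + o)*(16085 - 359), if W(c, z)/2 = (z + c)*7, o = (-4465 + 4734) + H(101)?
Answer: 63218520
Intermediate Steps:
H(D) = 65*D
o = 6834 (o = (-4465 + 4734) + 65*101 = 269 + 6565 = 6834)
W(c, z) = 14*c + 14*z (W(c, z) = 2*((z + c)*7) = 2*((c + z)*7) = 2*(7*c + 7*z) = 14*c + 14*z)
(W(-157, -44) + o)*(16085 - 359) = ((14*(-157) + 14*(-44)) + 6834)*(16085 - 359) = ((-2198 - 616) + 6834)*15726 = (-2814 + 6834)*15726 = 4020*15726 = 63218520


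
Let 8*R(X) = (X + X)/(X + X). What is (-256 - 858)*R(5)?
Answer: -557/4 ≈ -139.25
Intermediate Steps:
R(X) = ⅛ (R(X) = ((X + X)/(X + X))/8 = ((2*X)/((2*X)))/8 = ((2*X)*(1/(2*X)))/8 = (⅛)*1 = ⅛)
(-256 - 858)*R(5) = (-256 - 858)*(⅛) = -1114*⅛ = -557/4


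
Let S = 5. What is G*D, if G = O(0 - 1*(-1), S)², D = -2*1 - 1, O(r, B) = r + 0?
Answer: -3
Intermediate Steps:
O(r, B) = r
D = -3 (D = -2 - 1 = -3)
G = 1 (G = (0 - 1*(-1))² = (0 + 1)² = 1² = 1)
G*D = 1*(-3) = -3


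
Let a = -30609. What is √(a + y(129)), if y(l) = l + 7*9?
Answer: I*√30417 ≈ 174.4*I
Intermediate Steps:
y(l) = 63 + l (y(l) = l + 63 = 63 + l)
√(a + y(129)) = √(-30609 + (63 + 129)) = √(-30609 + 192) = √(-30417) = I*√30417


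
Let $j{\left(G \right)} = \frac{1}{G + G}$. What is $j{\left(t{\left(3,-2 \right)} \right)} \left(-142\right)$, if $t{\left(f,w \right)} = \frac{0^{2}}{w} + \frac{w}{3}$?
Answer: $\frac{213}{2} \approx 106.5$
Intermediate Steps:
$t{\left(f,w \right)} = \frac{w}{3}$ ($t{\left(f,w \right)} = \frac{0}{w} + w \frac{1}{3} = 0 + \frac{w}{3} = \frac{w}{3}$)
$j{\left(G \right)} = \frac{1}{2 G}$
$j{\left(t{\left(3,-2 \right)} \right)} \left(-142\right) = \frac{1}{2 \cdot \frac{1}{3} \left(-2\right)} \left(-142\right) = \frac{1}{2 \left(- \frac{2}{3}\right)} \left(-142\right) = \frac{1}{2} \left(- \frac{3}{2}\right) \left(-142\right) = \left(- \frac{3}{4}\right) \left(-142\right) = \frac{213}{2}$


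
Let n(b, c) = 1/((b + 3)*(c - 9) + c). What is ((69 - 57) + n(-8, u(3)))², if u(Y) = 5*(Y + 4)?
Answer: 1297321/9025 ≈ 143.75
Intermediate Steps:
u(Y) = 20 + 5*Y (u(Y) = 5*(4 + Y) = 20 + 5*Y)
n(b, c) = 1/(c + (-9 + c)*(3 + b)) (n(b, c) = 1/((3 + b)*(-9 + c) + c) = 1/((-9 + c)*(3 + b) + c) = 1/(c + (-9 + c)*(3 + b)))
((69 - 57) + n(-8, u(3)))² = ((69 - 57) + 1/(-27 - 9*(-8) + 4*(20 + 5*3) - 8*(20 + 5*3)))² = (12 + 1/(-27 + 72 + 4*(20 + 15) - 8*(20 + 15)))² = (12 + 1/(-27 + 72 + 4*35 - 8*35))² = (12 + 1/(-27 + 72 + 140 - 280))² = (12 + 1/(-95))² = (12 - 1/95)² = (1139/95)² = 1297321/9025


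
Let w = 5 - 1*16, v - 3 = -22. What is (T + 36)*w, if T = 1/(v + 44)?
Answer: -9911/25 ≈ -396.44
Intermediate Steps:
v = -19 (v = 3 - 22 = -19)
w = -11 (w = 5 - 16 = -11)
T = 1/25 (T = 1/(-19 + 44) = 1/25 ≈ 0.040000)
(T + 36)*w = (1/25 + 36)*(-11) = (901/25)*(-11) = -9911/25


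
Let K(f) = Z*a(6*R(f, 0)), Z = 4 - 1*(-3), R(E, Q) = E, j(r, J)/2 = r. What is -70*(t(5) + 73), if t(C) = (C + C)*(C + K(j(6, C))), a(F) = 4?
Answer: -28210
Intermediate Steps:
j(r, J) = 2*r
Z = 7 (Z = 4 + 3 = 7)
K(f) = 28 (K(f) = 7*4 = 28)
t(C) = 2*C*(28 + C) (t(C) = (C + C)*(C + 28) = (2*C)*(28 + C) = 2*C*(28 + C))
-70*(t(5) + 73) = -70*(2*5*(28 + 5) + 73) = -70*(2*5*33 + 73) = -70*(330 + 73) = -70*403 = -28210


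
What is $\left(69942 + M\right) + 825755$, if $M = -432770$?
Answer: $462927$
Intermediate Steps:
$\left(69942 + M\right) + 825755 = \left(69942 - 432770\right) + 825755 = -362828 + 825755 = 462927$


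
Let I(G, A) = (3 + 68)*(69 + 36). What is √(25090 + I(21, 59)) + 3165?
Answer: 3165 + √32545 ≈ 3345.4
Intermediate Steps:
I(G, A) = 7455 (I(G, A) = 71*105 = 7455)
√(25090 + I(21, 59)) + 3165 = √(25090 + 7455) + 3165 = √32545 + 3165 = 3165 + √32545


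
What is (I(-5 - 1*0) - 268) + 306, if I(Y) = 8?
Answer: 46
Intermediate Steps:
(I(-5 - 1*0) - 268) + 306 = (8 - 268) + 306 = -260 + 306 = 46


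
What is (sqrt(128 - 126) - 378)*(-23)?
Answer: 8694 - 23*sqrt(2) ≈ 8661.5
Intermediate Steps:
(sqrt(128 - 126) - 378)*(-23) = (sqrt(2) - 378)*(-23) = (-378 + sqrt(2))*(-23) = 8694 - 23*sqrt(2)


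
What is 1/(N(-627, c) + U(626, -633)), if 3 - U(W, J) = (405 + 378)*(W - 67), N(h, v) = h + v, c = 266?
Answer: -1/438055 ≈ -2.2828e-6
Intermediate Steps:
U(W, J) = 52464 - 783*W (U(W, J) = 3 - (405 + 378)*(W - 67) = 3 - 783*(-67 + W) = 3 - (-52461 + 783*W) = 3 + (52461 - 783*W) = 52464 - 783*W)
1/(N(-627, c) + U(626, -633)) = 1/((-627 + 266) + (52464 - 783*626)) = 1/(-361 + (52464 - 490158)) = 1/(-361 - 437694) = 1/(-438055) = -1/438055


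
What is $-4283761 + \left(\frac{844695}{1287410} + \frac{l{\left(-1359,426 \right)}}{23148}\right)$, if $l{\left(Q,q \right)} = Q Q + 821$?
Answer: $- \frac{3191445513076295}{745024167} \approx -4.2837 \cdot 10^{6}$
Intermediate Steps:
$l{\left(Q,q \right)} = 821 + Q^{2}$ ($l{\left(Q,q \right)} = Q^{2} + 821 = 821 + Q^{2}$)
$-4283761 + \left(\frac{844695}{1287410} + \frac{l{\left(-1359,426 \right)}}{23148}\right) = -4283761 + \left(\frac{844695}{1287410} + \frac{821 + \left(-1359\right)^{2}}{23148}\right) = -4283761 + \left(844695 \cdot \frac{1}{1287410} + \left(821 + 1846881\right) \frac{1}{23148}\right) = -4283761 + \left(\frac{168939}{257482} + 1847702 \cdot \frac{1}{23148}\right) = -4283761 + \left(\frac{168939}{257482} + \frac{923851}{11574}\right) = -4283761 + \frac{59957575792}{745024167} = - \frac{3191445513076295}{745024167}$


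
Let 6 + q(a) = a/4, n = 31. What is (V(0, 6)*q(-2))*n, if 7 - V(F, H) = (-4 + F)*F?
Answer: -2821/2 ≈ -1410.5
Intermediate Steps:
V(F, H) = 7 - F*(-4 + F) (V(F, H) = 7 - (-4 + F)*F = 7 - F*(-4 + F))
q(a) = -6 + a/4
(V(0, 6)*q(-2))*n = ((7 - 1*0**2 + 4*0)*(-6 + (1/4)*(-2)))*31 = ((7 - 1*0 + 0)*(-6 - 1/2))*31 = ((7 + 0 + 0)*(-13/2))*31 = (7*(-13/2))*31 = -91/2*31 = -2821/2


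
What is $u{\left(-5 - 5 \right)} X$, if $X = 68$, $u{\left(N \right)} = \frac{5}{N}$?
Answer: $-34$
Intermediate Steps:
$u{\left(-5 - 5 \right)} X = \frac{5}{-5 - 5} \cdot 68 = \frac{5}{-10} \cdot 68 = 5 \left(- \frac{1}{10}\right) 68 = \left(- \frac{1}{2}\right) 68 = -34$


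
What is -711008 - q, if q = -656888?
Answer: -54120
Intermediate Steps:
-711008 - q = -711008 - 1*(-656888) = -711008 + 656888 = -54120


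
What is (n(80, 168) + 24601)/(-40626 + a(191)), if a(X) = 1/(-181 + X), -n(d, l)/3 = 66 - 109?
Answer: -247300/406259 ≈ -0.60872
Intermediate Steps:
n(d, l) = 129 (n(d, l) = -3*(66 - 109) = -3*(-43) = 129)
(n(80, 168) + 24601)/(-40626 + a(191)) = (129 + 24601)/(-40626 + 1/(-181 + 191)) = 24730/(-40626 + 1/10) = 24730/(-40626 + ⅒) = 24730/(-406259/10) = 24730*(-10/406259) = -247300/406259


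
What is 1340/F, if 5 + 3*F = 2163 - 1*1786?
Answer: 335/31 ≈ 10.806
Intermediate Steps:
F = 124 (F = -5/3 + (2163 - 1*1786)/3 = -5/3 + (2163 - 1786)/3 = -5/3 + (1/3)*377 = -5/3 + 377/3 = 124)
1340/F = 1340/124 = 1340*(1/124) = 335/31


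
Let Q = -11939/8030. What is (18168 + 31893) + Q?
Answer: 401977891/8030 ≈ 50060.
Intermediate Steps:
Q = -11939/8030 (Q = -11939*1/8030 = -11939/8030 ≈ -1.4868)
(18168 + 31893) + Q = (18168 + 31893) - 11939/8030 = 50061 - 11939/8030 = 401977891/8030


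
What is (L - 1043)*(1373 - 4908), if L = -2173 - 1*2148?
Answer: 18961740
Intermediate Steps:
L = -4321 (L = -2173 - 2148 = -4321)
(L - 1043)*(1373 - 4908) = (-4321 - 1043)*(1373 - 4908) = -5364*(-3535) = 18961740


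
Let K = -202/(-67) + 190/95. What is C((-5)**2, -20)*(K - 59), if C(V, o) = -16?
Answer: 57872/67 ≈ 863.76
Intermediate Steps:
K = 336/67 (K = -202*(-1/67) + 190*(1/95) = 202/67 + 2 = 336/67 ≈ 5.0149)
C((-5)**2, -20)*(K - 59) = -16*(336/67 - 59) = -16*(-3617/67) = 57872/67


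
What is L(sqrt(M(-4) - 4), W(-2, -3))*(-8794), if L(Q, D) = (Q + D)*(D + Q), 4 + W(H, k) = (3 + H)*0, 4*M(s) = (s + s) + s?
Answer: -79146 + 70352*I*sqrt(7) ≈ -79146.0 + 1.8613e+5*I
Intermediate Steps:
M(s) = 3*s/4 (M(s) = ((s + s) + s)/4 = (2*s + s)/4 = (3*s)/4 = 3*s/4)
W(H, k) = -4 (W(H, k) = -4 + (3 + H)*0 = -4 + 0 = -4)
L(Q, D) = (D + Q)**2 (L(Q, D) = (D + Q)*(D + Q) = (D + Q)**2)
L(sqrt(M(-4) - 4), W(-2, -3))*(-8794) = (-4 + sqrt((3/4)*(-4) - 4))**2*(-8794) = (-4 + sqrt(-3 - 4))**2*(-8794) = (-4 + sqrt(-7))**2*(-8794) = (-4 + I*sqrt(7))**2*(-8794) = -8794*(-4 + I*sqrt(7))**2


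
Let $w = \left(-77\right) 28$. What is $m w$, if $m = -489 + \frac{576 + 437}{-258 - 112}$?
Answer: $\frac{196134554}{185} \approx 1.0602 \cdot 10^{6}$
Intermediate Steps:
$m = - \frac{181943}{370}$ ($m = -489 + \frac{1013}{-370} = -489 + 1013 \left(- \frac{1}{370}\right) = -489 - \frac{1013}{370} = - \frac{181943}{370} \approx -491.74$)
$w = -2156$
$m w = \left(- \frac{181943}{370}\right) \left(-2156\right) = \frac{196134554}{185}$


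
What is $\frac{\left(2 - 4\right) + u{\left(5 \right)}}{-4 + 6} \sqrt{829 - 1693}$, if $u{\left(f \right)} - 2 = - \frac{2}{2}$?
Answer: $- 6 i \sqrt{6} \approx - 14.697 i$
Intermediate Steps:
$u{\left(f \right)} = 1$ ($u{\left(f \right)} = 2 - \frac{2}{2} = 2 - 1 = 1$)
$\frac{\left(2 - 4\right) + u{\left(5 \right)}}{-4 + 6} \sqrt{829 - 1693} = \frac{\left(2 - 4\right) + 1}{-4 + 6} \sqrt{829 - 1693} = \frac{-2 + 1}{2} \sqrt{-864} = \frac{1}{2} \left(-1\right) 12 i \sqrt{6} = - \frac{12 i \sqrt{6}}{2} = - 6 i \sqrt{6}$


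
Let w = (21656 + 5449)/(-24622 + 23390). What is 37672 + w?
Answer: 46384799/1232 ≈ 37650.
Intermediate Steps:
w = -27105/1232 (w = 27105/(-1232) = 27105*(-1/1232) = -27105/1232 ≈ -22.001)
37672 + w = 37672 - 27105/1232 = 46384799/1232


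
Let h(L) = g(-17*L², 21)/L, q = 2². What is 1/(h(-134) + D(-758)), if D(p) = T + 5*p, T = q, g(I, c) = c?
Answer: -134/507345 ≈ -0.00026412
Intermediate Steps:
q = 4
T = 4
h(L) = 21/L
D(p) = 4 + 5*p
1/(h(-134) + D(-758)) = 1/(21/(-134) + (4 + 5*(-758))) = 1/(21*(-1/134) + (4 - 3790)) = 1/(-21/134 - 3786) = 1/(-507345/134) = -134/507345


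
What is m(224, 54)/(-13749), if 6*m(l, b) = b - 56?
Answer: 1/41247 ≈ 2.4244e-5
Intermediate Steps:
m(l, b) = -28/3 + b/6 (m(l, b) = (b - 56)/6 = (-56 + b)/6 = -28/3 + b/6)
m(224, 54)/(-13749) = (-28/3 + (⅙)*54)/(-13749) = (-28/3 + 9)*(-1/13749) = -⅓*(-1/13749) = 1/41247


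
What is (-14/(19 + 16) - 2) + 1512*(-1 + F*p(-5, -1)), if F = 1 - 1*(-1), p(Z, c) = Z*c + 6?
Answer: 158748/5 ≈ 31750.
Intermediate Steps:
p(Z, c) = 6 + Z*c
F = 2 (F = 1 + 1 = 2)
(-14/(19 + 16) - 2) + 1512*(-1 + F*p(-5, -1)) = (-14/(19 + 16) - 2) + 1512*(-1 + 2*(6 - 5*(-1))) = (-14/35 - 2) + 1512*(-1 + 2*(6 + 5)) = (-14*1/35 - 2) + 1512*(-1 + 2*11) = (-⅖ - 2) + 1512*(-1 + 22) = -12/5 + 1512*21 = -12/5 + 31752 = 158748/5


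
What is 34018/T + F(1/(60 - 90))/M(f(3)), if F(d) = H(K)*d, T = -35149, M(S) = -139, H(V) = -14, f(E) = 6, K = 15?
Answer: -71173573/73285665 ≈ -0.97118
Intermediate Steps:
F(d) = -14*d
34018/T + F(1/(60 - 90))/M(f(3)) = 34018/(-35149) - 14/(60 - 90)/(-139) = 34018*(-1/35149) - 14/(-30)*(-1/139) = -34018/35149 - 14*(-1/30)*(-1/139) = -34018/35149 + (7/15)*(-1/139) = -34018/35149 - 7/2085 = -71173573/73285665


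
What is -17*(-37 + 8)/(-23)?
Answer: -493/23 ≈ -21.435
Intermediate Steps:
-17*(-37 + 8)/(-23) = -(-17)*(-29)/23 = -17*29/23 = -493/23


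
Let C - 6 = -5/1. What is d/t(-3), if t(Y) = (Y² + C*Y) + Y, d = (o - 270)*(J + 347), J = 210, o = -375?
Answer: -119755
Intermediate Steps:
d = -359265 (d = (-375 - 270)*(210 + 347) = -645*557 = -359265)
C = 1 (C = 6 - 5/1 = 6 - 5*1 = 6 - 5 = 1)
t(Y) = Y² + 2*Y (t(Y) = (Y² + 1*Y) + Y = (Y² + Y) + Y = (Y + Y²) + Y = Y² + 2*Y)
d/t(-3) = -359265*(-1/(3*(2 - 3))) = -359265/((-3*(-1))) = -359265/3 = -359265*⅓ = -119755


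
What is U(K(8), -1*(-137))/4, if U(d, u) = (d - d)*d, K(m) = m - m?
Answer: 0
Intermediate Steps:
K(m) = 0
U(d, u) = 0 (U(d, u) = 0*d = 0)
U(K(8), -1*(-137))/4 = 0/4 = (¼)*0 = 0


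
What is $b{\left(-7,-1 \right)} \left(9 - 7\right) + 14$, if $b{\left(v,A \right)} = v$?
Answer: $0$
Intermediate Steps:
$b{\left(-7,-1 \right)} \left(9 - 7\right) + 14 = - 7 \left(9 - 7\right) + 14 = \left(-7\right) 2 + 14 = -14 + 14 = 0$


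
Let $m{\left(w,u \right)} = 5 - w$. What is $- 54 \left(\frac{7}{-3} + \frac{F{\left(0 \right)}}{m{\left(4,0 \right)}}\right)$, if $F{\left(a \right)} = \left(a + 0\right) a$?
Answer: $126$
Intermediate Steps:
$F{\left(a \right)} = a^{2}$ ($F{\left(a \right)} = a a = a^{2}$)
$- 54 \left(\frac{7}{-3} + \frac{F{\left(0 \right)}}{m{\left(4,0 \right)}}\right) = - 54 \left(\frac{7}{-3} + \frac{0^{2}}{5 - 4}\right) = - 54 \left(7 \left(- \frac{1}{3}\right) + \frac{0}{5 - 4}\right) = - 54 \left(- \frac{7}{3} + \frac{0}{1}\right) = - 54 \left(- \frac{7}{3} + 0 \cdot 1\right) = - 54 \left(- \frac{7}{3} + 0\right) = \left(-54\right) \left(- \frac{7}{3}\right) = 126$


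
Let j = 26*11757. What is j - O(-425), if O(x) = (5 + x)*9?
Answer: 309462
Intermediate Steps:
O(x) = 45 + 9*x
j = 305682
j - O(-425) = 305682 - (45 + 9*(-425)) = 305682 - (45 - 3825) = 305682 - 1*(-3780) = 305682 + 3780 = 309462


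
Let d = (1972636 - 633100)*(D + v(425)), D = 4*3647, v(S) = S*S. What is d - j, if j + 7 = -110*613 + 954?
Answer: 261494907651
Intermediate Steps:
v(S) = S²
D = 14588
d = 261494841168 (d = (1972636 - 633100)*(14588 + 425²) = 1339536*(14588 + 180625) = 1339536*195213 = 261494841168)
j = -66483 (j = -7 + (-110*613 + 954) = -7 + (-67430 + 954) = -7 - 66476 = -66483)
d - j = 261494841168 - 1*(-66483) = 261494841168 + 66483 = 261494907651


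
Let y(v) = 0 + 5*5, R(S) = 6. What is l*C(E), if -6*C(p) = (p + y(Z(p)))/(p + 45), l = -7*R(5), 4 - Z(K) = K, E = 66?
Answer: 637/111 ≈ 5.7387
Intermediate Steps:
Z(K) = 4 - K
y(v) = 25 (y(v) = 0 + 25 = 25)
l = -42 (l = -7*6 = -42)
C(p) = -(25 + p)/(6*(45 + p)) (C(p) = -(p + 25)/(6*(p + 45)) = -(25 + p)/(6*(45 + p)))
l*C(E) = -7*(-25 - 1*66)/(45 + 66) = -7*(-25 - 66)/111 = -7*(-91)/111 = -42*(-91/666) = 637/111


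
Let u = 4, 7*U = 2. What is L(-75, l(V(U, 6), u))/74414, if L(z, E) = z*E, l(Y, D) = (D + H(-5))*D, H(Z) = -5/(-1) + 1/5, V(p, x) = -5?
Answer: -1380/37207 ≈ -0.037090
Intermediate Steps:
U = 2/7 (U = (1/7)*2 = 2/7 ≈ 0.28571)
H(Z) = 26/5 (H(Z) = -5*(-1) + 1*(1/5) = 5 + 1/5 = 26/5)
l(Y, D) = D*(26/5 + D) (l(Y, D) = (D + 26/5)*D = (26/5 + D)*D = D*(26/5 + D))
L(z, E) = E*z
L(-75, l(V(U, 6), u))/74414 = (((1/5)*4*(26 + 5*4))*(-75))/74414 = (((1/5)*4*(26 + 20))*(-75))*(1/74414) = (((1/5)*4*46)*(-75))*(1/74414) = ((184/5)*(-75))*(1/74414) = -2760*1/74414 = -1380/37207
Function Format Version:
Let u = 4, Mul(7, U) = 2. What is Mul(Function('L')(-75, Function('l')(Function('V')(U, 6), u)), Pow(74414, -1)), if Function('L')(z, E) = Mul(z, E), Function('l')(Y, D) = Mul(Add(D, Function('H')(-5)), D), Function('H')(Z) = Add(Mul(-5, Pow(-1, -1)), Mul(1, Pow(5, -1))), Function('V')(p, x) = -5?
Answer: Rational(-1380, 37207) ≈ -0.037090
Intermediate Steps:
U = Rational(2, 7) (U = Mul(Rational(1, 7), 2) = Rational(2, 7) ≈ 0.28571)
Function('H')(Z) = Rational(26, 5) (Function('H')(Z) = Add(Mul(-5, -1), Mul(1, Rational(1, 5))) = Add(5, Rational(1, 5)) = Rational(26, 5))
Function('l')(Y, D) = Mul(D, Add(Rational(26, 5), D)) (Function('l')(Y, D) = Mul(Add(D, Rational(26, 5)), D) = Mul(Add(Rational(26, 5), D), D) = Mul(D, Add(Rational(26, 5), D)))
Function('L')(z, E) = Mul(E, z)
Mul(Function('L')(-75, Function('l')(Function('V')(U, 6), u)), Pow(74414, -1)) = Mul(Mul(Mul(Rational(1, 5), 4, Add(26, Mul(5, 4))), -75), Pow(74414, -1)) = Mul(Mul(Mul(Rational(1, 5), 4, Add(26, 20)), -75), Rational(1, 74414)) = Mul(Mul(Mul(Rational(1, 5), 4, 46), -75), Rational(1, 74414)) = Mul(Mul(Rational(184, 5), -75), Rational(1, 74414)) = Mul(-2760, Rational(1, 74414)) = Rational(-1380, 37207)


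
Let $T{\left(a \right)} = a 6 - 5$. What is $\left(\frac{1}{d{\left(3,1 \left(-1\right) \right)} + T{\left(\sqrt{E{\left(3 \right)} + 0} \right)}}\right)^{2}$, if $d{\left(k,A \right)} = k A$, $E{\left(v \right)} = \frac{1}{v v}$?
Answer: $\frac{1}{36} \approx 0.027778$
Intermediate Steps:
$E{\left(v \right)} = \frac{1}{v^{2}}$
$d{\left(k,A \right)} = A k$
$T{\left(a \right)} = -5 + 6 a$ ($T{\left(a \right)} = 6 a - 5 = -5 + 6 a$)
$\left(\frac{1}{d{\left(3,1 \left(-1\right) \right)} + T{\left(\sqrt{E{\left(3 \right)} + 0} \right)}}\right)^{2} = \left(\frac{1}{1 \left(-1\right) 3 - \left(5 - 6 \sqrt{\frac{1}{9} + 0}\right)}\right)^{2} = \left(\frac{1}{\left(-1\right) 3 - \left(5 - 6 \sqrt{\frac{1}{9} + 0}\right)}\right)^{2} = \left(\frac{1}{-3 - \left(5 - \frac{6}{3}\right)}\right)^{2} = \left(\frac{1}{-3 + \left(-5 + 6 \cdot \frac{1}{3}\right)}\right)^{2} = \left(\frac{1}{-3 + \left(-5 + 2\right)}\right)^{2} = \left(\frac{1}{-3 - 3}\right)^{2} = \left(\frac{1}{-6}\right)^{2} = \left(- \frac{1}{6}\right)^{2} = \frac{1}{36}$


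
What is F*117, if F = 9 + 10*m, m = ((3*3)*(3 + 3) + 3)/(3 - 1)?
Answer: 34398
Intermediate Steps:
m = 57/2 (m = (9*6 + 3)/2 = (54 + 3)*(1/2) = 57*(1/2) = 57/2 ≈ 28.500)
F = 294 (F = 9 + 10*(57/2) = 9 + 285 = 294)
F*117 = 294*117 = 34398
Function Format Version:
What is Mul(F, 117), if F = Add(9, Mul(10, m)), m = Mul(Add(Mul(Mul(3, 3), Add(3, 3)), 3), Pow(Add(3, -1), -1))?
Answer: 34398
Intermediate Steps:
m = Rational(57, 2) (m = Mul(Add(Mul(9, 6), 3), Pow(2, -1)) = Mul(Add(54, 3), Rational(1, 2)) = Mul(57, Rational(1, 2)) = Rational(57, 2) ≈ 28.500)
F = 294 (F = Add(9, Mul(10, Rational(57, 2))) = Add(9, 285) = 294)
Mul(F, 117) = Mul(294, 117) = 34398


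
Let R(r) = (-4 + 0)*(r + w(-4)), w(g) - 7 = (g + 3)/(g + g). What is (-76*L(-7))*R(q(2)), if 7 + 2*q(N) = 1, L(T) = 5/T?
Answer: -6270/7 ≈ -895.71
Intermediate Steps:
q(N) = -3 (q(N) = -7/2 + (½)*1 = -7/2 + ½ = -3)
w(g) = 7 + (3 + g)/(2*g) (w(g) = 7 + (g + 3)/(g + g) = 7 + (3 + g)/((2*g)) = 7 + (3 + g)*(1/(2*g)) = 7 + (3 + g)/(2*g))
R(r) = -57/2 - 4*r (R(r) = (-4 + 0)*(r + (3/2)*(1 + 5*(-4))/(-4)) = -4*(r + (3/2)*(-¼)*(1 - 20)) = -4*(r + (3/2)*(-¼)*(-19)) = -4*(r + 57/8) = -4*(57/8 + r) = -57/2 - 4*r)
(-76*L(-7))*R(q(2)) = (-380/(-7))*(-57/2 - 4*(-3)) = (-380*(-1)/7)*(-57/2 + 12) = -76*(-5/7)*(-33/2) = (380/7)*(-33/2) = -6270/7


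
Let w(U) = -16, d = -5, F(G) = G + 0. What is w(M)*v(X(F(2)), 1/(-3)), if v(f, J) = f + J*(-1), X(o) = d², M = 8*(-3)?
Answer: -1216/3 ≈ -405.33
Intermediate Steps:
M = -24
F(G) = G
X(o) = 25 (X(o) = (-5)² = 25)
v(f, J) = f - J
w(M)*v(X(F(2)), 1/(-3)) = -16*(25 - 1/(-3)) = -16*(25 - 1*(-⅓)) = -16*(25 + ⅓) = -16*76/3 = -1216/3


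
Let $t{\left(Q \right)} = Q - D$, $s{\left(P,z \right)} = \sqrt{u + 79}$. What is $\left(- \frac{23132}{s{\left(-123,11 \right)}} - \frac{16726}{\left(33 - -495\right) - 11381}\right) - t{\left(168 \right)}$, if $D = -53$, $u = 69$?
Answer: $- \frac{2381787}{10853} - \frac{11566 \sqrt{37}}{37} \approx -2120.9$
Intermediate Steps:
$s{\left(P,z \right)} = 2 \sqrt{37}$ ($s{\left(P,z \right)} = \sqrt{69 + 79} = \sqrt{148} = 2 \sqrt{37}$)
$t{\left(Q \right)} = 53 + Q$ ($t{\left(Q \right)} = Q - -53 = Q + 53 = 53 + Q$)
$\left(- \frac{23132}{s{\left(-123,11 \right)}} - \frac{16726}{\left(33 - -495\right) - 11381}\right) - t{\left(168 \right)} = \left(- \frac{23132}{2 \sqrt{37}} - \frac{16726}{\left(33 - -495\right) - 11381}\right) - \left(53 + 168\right) = \left(- 23132 \frac{\sqrt{37}}{74} - \frac{16726}{\left(33 + 495\right) - 11381}\right) - 221 = \left(- \frac{11566 \sqrt{37}}{37} - \frac{16726}{528 - 11381}\right) - 221 = \left(- \frac{11566 \sqrt{37}}{37} - \frac{16726}{-10853}\right) - 221 = \left(- \frac{11566 \sqrt{37}}{37} - - \frac{16726}{10853}\right) - 221 = \left(- \frac{11566 \sqrt{37}}{37} + \frac{16726}{10853}\right) - 221 = \left(\frac{16726}{10853} - \frac{11566 \sqrt{37}}{37}\right) - 221 = - \frac{2381787}{10853} - \frac{11566 \sqrt{37}}{37}$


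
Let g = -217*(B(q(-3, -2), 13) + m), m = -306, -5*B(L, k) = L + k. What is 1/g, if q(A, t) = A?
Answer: 1/66836 ≈ 1.4962e-5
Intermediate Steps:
B(L, k) = -L/5 - k/5 (B(L, k) = -(L + k)/5 = -L/5 - k/5)
g = 66836 (g = -217*((-⅕*(-3) - ⅕*13) - 306) = -217*((⅗ - 13/5) - 306) = -217*(-2 - 306) = -217*(-308) = 66836)
1/g = 1/66836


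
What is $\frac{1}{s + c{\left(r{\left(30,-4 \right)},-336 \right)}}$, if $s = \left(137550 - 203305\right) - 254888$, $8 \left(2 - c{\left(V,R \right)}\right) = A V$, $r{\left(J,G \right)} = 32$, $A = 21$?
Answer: $- \frac{1}{320725} \approx -3.1179 \cdot 10^{-6}$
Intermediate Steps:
$c{\left(V,R \right)} = 2 - \frac{21 V}{8}$
$s = -320643$ ($s = \left(137550 - 203305\right) - 254888 = -65755 - 254888 = -320643$)
$\frac{1}{s + c{\left(r{\left(30,-4 \right)},-336 \right)}} = \frac{1}{-320643 + \left(2 - 84\right)} = \frac{1}{-320643 - 82} = \frac{1}{-320725} = - \frac{1}{320725}$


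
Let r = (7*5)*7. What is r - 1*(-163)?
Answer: 408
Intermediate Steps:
r = 245 (r = 35*7 = 245)
r - 1*(-163) = 245 - 1*(-163) = 245 + 163 = 408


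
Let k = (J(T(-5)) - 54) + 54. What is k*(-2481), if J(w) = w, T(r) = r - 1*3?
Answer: 19848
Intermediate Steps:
T(r) = -3 + r (T(r) = r - 3 = -3 + r)
k = -8 (k = ((-3 - 5) - 54) + 54 = (-8 - 54) + 54 = -62 + 54 = -8)
k*(-2481) = -8*(-2481) = 19848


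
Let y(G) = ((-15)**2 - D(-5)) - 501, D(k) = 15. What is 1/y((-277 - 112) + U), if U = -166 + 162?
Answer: -1/291 ≈ -0.0034364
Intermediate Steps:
U = -4
y(G) = -291 (y(G) = ((-15)**2 - 1*15) - 501 = (225 - 15) - 501 = 210 - 501 = -291)
1/y((-277 - 112) + U) = 1/(-291) = -1/291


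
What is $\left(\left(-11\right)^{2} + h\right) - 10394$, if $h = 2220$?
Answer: $-8053$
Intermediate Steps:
$\left(\left(-11\right)^{2} + h\right) - 10394 = \left(\left(-11\right)^{2} + 2220\right) - 10394 = \left(121 + 2220\right) - 10394 = 2341 - 10394 = -8053$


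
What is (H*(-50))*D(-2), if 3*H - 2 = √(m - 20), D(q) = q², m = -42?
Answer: -400/3 - 200*I*√62/3 ≈ -133.33 - 524.93*I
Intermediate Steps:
H = ⅔ + I*√62/3 (H = ⅔ + √(-42 - 20)/3 = ⅔ + √(-62)/3 = ⅔ + (I*√62)/3 = ⅔ + I*√62/3 ≈ 0.66667 + 2.6247*I)
(H*(-50))*D(-2) = ((⅔ + I*√62/3)*(-50))*(-2)² = (-100/3 - 50*I*√62/3)*4 = -400/3 - 200*I*√62/3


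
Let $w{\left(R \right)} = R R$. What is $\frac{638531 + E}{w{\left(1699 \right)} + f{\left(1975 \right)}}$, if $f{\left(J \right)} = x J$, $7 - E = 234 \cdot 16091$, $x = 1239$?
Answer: $- \frac{1563378}{2666813} \approx -0.58624$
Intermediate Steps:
$w{\left(R \right)} = R^{2}$
$E = -3765287$ ($E = 7 - 234 \cdot 16091 = 7 - 3765294 = -3765287$)
$f{\left(J \right)} = 1239 J$
$\frac{638531 + E}{w{\left(1699 \right)} + f{\left(1975 \right)}} = \frac{638531 - 3765287}{1699^{2} + 1239 \cdot 1975} = - \frac{3126756}{2886601 + 2447025} = - \frac{3126756}{5333626} = \left(-3126756\right) \frac{1}{5333626} = - \frac{1563378}{2666813}$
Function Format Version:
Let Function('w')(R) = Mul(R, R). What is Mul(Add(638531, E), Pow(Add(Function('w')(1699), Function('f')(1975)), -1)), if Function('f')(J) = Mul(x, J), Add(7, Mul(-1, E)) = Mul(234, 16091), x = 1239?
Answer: Rational(-1563378, 2666813) ≈ -0.58624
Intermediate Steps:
Function('w')(R) = Pow(R, 2)
E = -3765287 (E = Add(7, Mul(-1, Mul(234, 16091))) = Add(7, Mul(-1, 3765294)) = Add(7, -3765294) = -3765287)
Function('f')(J) = Mul(1239, J)
Mul(Add(638531, E), Pow(Add(Function('w')(1699), Function('f')(1975)), -1)) = Mul(Add(638531, -3765287), Pow(Add(Pow(1699, 2), Mul(1239, 1975)), -1)) = Mul(-3126756, Pow(Add(2886601, 2447025), -1)) = Mul(-3126756, Pow(5333626, -1)) = Mul(-3126756, Rational(1, 5333626)) = Rational(-1563378, 2666813)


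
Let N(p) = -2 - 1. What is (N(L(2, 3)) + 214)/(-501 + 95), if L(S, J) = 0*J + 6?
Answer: -211/406 ≈ -0.51970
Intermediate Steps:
L(S, J) = 6 (L(S, J) = 0 + 6 = 6)
N(p) = -3
(N(L(2, 3)) + 214)/(-501 + 95) = (-3 + 214)/(-501 + 95) = 211/(-406) = 211*(-1/406) = -211/406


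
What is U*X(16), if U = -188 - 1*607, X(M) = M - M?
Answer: 0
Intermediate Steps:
X(M) = 0
U = -795 (U = -188 - 607 = -795)
U*X(16) = -795*0 = 0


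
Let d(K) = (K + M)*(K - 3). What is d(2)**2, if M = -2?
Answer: 0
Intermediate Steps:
d(K) = (-3 + K)*(-2 + K) (d(K) = (K - 2)*(K - 3) = (-2 + K)*(-3 + K) = (-3 + K)*(-2 + K))
d(2)**2 = (6 + 2**2 - 5*2)**2 = (6 + 4 - 10)**2 = 0**2 = 0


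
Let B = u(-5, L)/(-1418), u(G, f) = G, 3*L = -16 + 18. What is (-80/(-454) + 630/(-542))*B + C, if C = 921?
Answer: 80339545301/87231106 ≈ 921.00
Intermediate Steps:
L = 2/3 (L = (-16 + 18)/3 = (1/3)*2 = 2/3 ≈ 0.66667)
B = 5/1418 (B = -5/(-1418) = -5*(-1/1418) = 5/1418 ≈ 0.0035261)
(-80/(-454) + 630/(-542))*B + C = (-80/(-454) + 630/(-542))*(5/1418) + 921 = (-80*(-1/454) + 630*(-1/542))*(5/1418) + 921 = (40/227 - 315/271)*(5/1418) + 921 = -60665/61517*5/1418 + 921 = -303325/87231106 + 921 = 80339545301/87231106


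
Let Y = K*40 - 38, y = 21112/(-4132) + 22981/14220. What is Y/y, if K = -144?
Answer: 85168329480/51313787 ≈ 1659.8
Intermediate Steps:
y = -51313787/14689260 (y = 21112*(-1/4132) + 22981*(1/14220) = -5278/1033 + 22981/14220 = -51313787/14689260 ≈ -3.4933)
Y = -5798 (Y = -144*40 - 38 = -5760 - 38 = -5798)
Y/y = -5798/(-51313787/14689260) = -5798*(-14689260/51313787) = 85168329480/51313787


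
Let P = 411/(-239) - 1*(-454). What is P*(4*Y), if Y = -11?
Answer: -4756180/239 ≈ -19900.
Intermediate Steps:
P = 108095/239 (P = 411*(-1/239) + 454 = -411/239 + 454 = 108095/239 ≈ 452.28)
P*(4*Y) = 108095*(4*(-11))/239 = (108095/239)*(-44) = -4756180/239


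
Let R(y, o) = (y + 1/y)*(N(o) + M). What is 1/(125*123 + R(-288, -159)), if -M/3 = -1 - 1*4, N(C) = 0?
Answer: 96/1061275 ≈ 9.0457e-5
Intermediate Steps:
M = 15 (M = -3*(-1 - 1*4) = -3*(-1 - 4) = -3*(-5) = 15)
R(y, o) = 15*y + 15/y (R(y, o) = (y + 1/y)*(0 + 15) = (y + 1/y)*15 = 15*y + 15/y)
1/(125*123 + R(-288, -159)) = 1/(125*123 + (15*(-288) + 15/(-288))) = 1/(15375 + (-4320 + 15*(-1/288))) = 1/(15375 + (-4320 - 5/96)) = 1/(15375 - 414725/96) = 1/(1061275/96) = 96/1061275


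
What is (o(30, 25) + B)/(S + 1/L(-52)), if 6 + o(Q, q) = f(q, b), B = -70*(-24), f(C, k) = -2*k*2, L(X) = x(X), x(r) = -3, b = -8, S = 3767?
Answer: 2559/5650 ≈ 0.45292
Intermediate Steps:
L(X) = -3
f(C, k) = -4*k
B = 1680
o(Q, q) = 26 (o(Q, q) = -6 - 4*(-8) = -6 + 32 = 26)
(o(30, 25) + B)/(S + 1/L(-52)) = (26 + 1680)/(3767 + 1/(-3)) = 1706/(3767 - ⅓) = 1706/(11300/3) = 1706*(3/11300) = 2559/5650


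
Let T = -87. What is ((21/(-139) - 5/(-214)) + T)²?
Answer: 6716914073401/884824516 ≈ 7591.2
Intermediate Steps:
((21/(-139) - 5/(-214)) + T)² = ((21/(-139) - 5/(-214)) - 87)² = ((21*(-1/139) - 5*(-1/214)) - 87)² = ((-21/139 + 5/214) - 87)² = (-3799/29746 - 87)² = (-2591701/29746)² = 6716914073401/884824516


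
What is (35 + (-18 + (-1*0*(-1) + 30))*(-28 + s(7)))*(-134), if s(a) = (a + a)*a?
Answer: -117250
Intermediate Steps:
s(a) = 2*a² (s(a) = (2*a)*a = 2*a²)
(35 + (-18 + (-1*0*(-1) + 30))*(-28 + s(7)))*(-134) = (35 + (-18 + (-1*0*(-1) + 30))*(-28 + 2*7²))*(-134) = (35 + (-18 + (0*(-1) + 30))*(-28 + 2*49))*(-134) = (35 + (-18 + (0 + 30))*(-28 + 98))*(-134) = (35 + (-18 + 30)*70)*(-134) = (35 + 12*70)*(-134) = (35 + 840)*(-134) = 875*(-134) = -117250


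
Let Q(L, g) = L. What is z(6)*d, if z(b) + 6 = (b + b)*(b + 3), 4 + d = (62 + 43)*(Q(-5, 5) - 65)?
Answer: -750108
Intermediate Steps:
d = -7354 (d = -4 + (62 + 43)*(-5 - 65) = -4 + 105*(-70) = -4 - 7350 = -7354)
z(b) = -6 + 2*b*(3 + b) (z(b) = -6 + (b + b)*(b + 3) = -6 + (2*b)*(3 + b) = -6 + 2*b*(3 + b))
z(6)*d = (-6 + 2*6**2 + 6*6)*(-7354) = (-6 + 2*36 + 36)*(-7354) = (-6 + 72 + 36)*(-7354) = 102*(-7354) = -750108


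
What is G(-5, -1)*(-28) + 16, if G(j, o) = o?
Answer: 44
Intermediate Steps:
G(-5, -1)*(-28) + 16 = -1*(-28) + 16 = 28 + 16 = 44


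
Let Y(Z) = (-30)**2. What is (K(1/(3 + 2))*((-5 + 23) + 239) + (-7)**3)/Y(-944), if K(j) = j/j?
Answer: -43/450 ≈ -0.095556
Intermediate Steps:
K(j) = 1
Y(Z) = 900
(K(1/(3 + 2))*((-5 + 23) + 239) + (-7)**3)/Y(-944) = (1*((-5 + 23) + 239) + (-7)**3)/900 = (1*(18 + 239) - 343)*(1/900) = (1*257 - 343)*(1/900) = (257 - 343)*(1/900) = -86*1/900 = -43/450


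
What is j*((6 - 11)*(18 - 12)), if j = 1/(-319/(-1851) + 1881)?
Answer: -5553/348205 ≈ -0.015947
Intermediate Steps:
j = 1851/3482050 (j = 1/(-319*(-1/1851) + 1881) = 1/(319/1851 + 1881) = 1/(3482050/1851) = 1851/3482050 ≈ 0.00053158)
j*((6 - 11)*(18 - 12)) = 1851*((6 - 11)*(18 - 12))/3482050 = 1851*(-5*6)/3482050 = (1851/3482050)*(-30) = -5553/348205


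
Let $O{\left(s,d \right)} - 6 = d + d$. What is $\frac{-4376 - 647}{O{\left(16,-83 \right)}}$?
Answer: $\frac{5023}{160} \approx 31.394$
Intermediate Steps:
$O{\left(s,d \right)} = 6 + 2 d$ ($O{\left(s,d \right)} = 6 + \left(d + d\right) = 6 + 2 d$)
$\frac{-4376 - 647}{O{\left(16,-83 \right)}} = \frac{-4376 - 647}{6 + 2 \left(-83\right)} = \frac{-4376 - 647}{6 - 166} = - \frac{5023}{-160} = \left(-5023\right) \left(- \frac{1}{160}\right) = \frac{5023}{160}$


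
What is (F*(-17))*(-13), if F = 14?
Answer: 3094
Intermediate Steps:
(F*(-17))*(-13) = (14*(-17))*(-13) = -238*(-13) = 3094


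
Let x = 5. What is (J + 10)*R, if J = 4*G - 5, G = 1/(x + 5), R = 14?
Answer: 378/5 ≈ 75.600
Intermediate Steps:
G = ⅒ (G = 1/(5 + 5) = 1/10 = ⅒ ≈ 0.10000)
J = -23/5 (J = 4*(⅒) - 5 = ⅖ - 5 = -23/5 ≈ -4.6000)
(J + 10)*R = (-23/5 + 10)*14 = (27/5)*14 = 378/5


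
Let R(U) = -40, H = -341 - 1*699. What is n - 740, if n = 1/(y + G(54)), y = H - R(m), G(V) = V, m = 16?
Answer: -700041/946 ≈ -740.00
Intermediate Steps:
H = -1040 (H = -341 - 699 = -1040)
y = -1000 (y = -1040 - 1*(-40) = -1040 + 40 = -1000)
n = -1/946 (n = 1/(-1000 + 54) = 1/(-946) = -1/946 ≈ -0.0010571)
n - 740 = -1/946 - 740 = -700041/946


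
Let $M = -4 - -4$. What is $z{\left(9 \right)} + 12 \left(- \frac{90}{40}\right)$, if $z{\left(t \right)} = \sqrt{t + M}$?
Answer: $-24$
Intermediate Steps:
$M = 0$ ($M = -4 + 4 = 0$)
$z{\left(t \right)} = \sqrt{t}$ ($z{\left(t \right)} = \sqrt{t + 0} = \sqrt{t}$)
$z{\left(9 \right)} + 12 \left(- \frac{90}{40}\right) = \sqrt{9} + 12 \left(- \frac{90}{40}\right) = 3 + 12 \left(\left(-90\right) \frac{1}{40}\right) = 3 + 12 \left(- \frac{9}{4}\right) = 3 - 27 = -24$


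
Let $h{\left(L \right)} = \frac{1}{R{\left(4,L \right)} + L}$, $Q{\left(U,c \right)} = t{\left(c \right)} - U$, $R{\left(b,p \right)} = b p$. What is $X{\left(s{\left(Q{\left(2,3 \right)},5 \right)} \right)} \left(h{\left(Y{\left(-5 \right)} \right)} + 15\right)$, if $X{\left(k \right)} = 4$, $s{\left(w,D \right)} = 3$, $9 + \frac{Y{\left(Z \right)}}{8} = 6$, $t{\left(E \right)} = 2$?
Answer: $\frac{1799}{30} \approx 59.967$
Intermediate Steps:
$Y{\left(Z \right)} = -24$ ($Y{\left(Z \right)} = -72 + 8 \cdot 6 = -72 + 48 = -24$)
$Q{\left(U,c \right)} = 2 - U$
$h{\left(L \right)} = \frac{1}{5 L}$ ($h{\left(L \right)} = \frac{1}{4 L + L} = \frac{1}{5 L}$)
$X{\left(s{\left(Q{\left(2,3 \right)},5 \right)} \right)} \left(h{\left(Y{\left(-5 \right)} \right)} + 15\right) = 4 \left(\frac{1}{5 \left(-24\right)} + 15\right) = 4 \left(\frac{1}{5} \left(- \frac{1}{24}\right) + 15\right) = 4 \left(- \frac{1}{120} + 15\right) = 4 \cdot \frac{1799}{120} = \frac{1799}{30}$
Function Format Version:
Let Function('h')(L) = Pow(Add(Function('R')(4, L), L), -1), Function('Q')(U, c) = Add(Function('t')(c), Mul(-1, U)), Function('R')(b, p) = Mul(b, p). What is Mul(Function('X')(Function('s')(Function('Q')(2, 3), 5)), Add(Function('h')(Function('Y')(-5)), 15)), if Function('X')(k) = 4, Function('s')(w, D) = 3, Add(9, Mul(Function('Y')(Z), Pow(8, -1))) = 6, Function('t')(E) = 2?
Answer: Rational(1799, 30) ≈ 59.967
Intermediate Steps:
Function('Y')(Z) = -24 (Function('Y')(Z) = Add(-72, Mul(8, 6)) = Add(-72, 48) = -24)
Function('Q')(U, c) = Add(2, Mul(-1, U))
Function('h')(L) = Mul(Rational(1, 5), Pow(L, -1)) (Function('h')(L) = Pow(Add(Mul(4, L), L), -1) = Pow(Mul(5, L), -1) = Mul(Rational(1, 5), Pow(L, -1)))
Mul(Function('X')(Function('s')(Function('Q')(2, 3), 5)), Add(Function('h')(Function('Y')(-5)), 15)) = Mul(4, Add(Mul(Rational(1, 5), Pow(-24, -1)), 15)) = Mul(4, Add(Mul(Rational(1, 5), Rational(-1, 24)), 15)) = Mul(4, Add(Rational(-1, 120), 15)) = Mul(4, Rational(1799, 120)) = Rational(1799, 30)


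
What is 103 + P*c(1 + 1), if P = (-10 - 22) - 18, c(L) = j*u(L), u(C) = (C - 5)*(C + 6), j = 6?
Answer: 7303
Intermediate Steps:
u(C) = (-5 + C)*(6 + C)
c(L) = -180 + 6*L + 6*L**2 (c(L) = 6*(-30 + L + L**2) = -180 + 6*L + 6*L**2)
P = -50 (P = -32 - 18 = -50)
103 + P*c(1 + 1) = 103 - 50*(-180 + 6*(1 + 1) + 6*(1 + 1)**2) = 103 - 50*(-180 + 6*2 + 6*2**2) = 103 - 50*(-180 + 12 + 6*4) = 103 - 50*(-180 + 12 + 24) = 103 - 50*(-144) = 103 + 7200 = 7303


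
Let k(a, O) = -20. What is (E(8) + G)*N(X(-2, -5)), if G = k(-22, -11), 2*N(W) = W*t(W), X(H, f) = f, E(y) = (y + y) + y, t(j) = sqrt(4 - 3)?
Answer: -10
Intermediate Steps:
t(j) = 1 (t(j) = sqrt(1) = 1)
E(y) = 3*y (E(y) = 2*y + y = 3*y)
N(W) = W/2 (N(W) = (W*1)/2 = W/2)
G = -20
(E(8) + G)*N(X(-2, -5)) = (3*8 - 20)*((1/2)*(-5)) = (24 - 20)*(-5/2) = 4*(-5/2) = -10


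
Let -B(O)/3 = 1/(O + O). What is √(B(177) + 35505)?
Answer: √494371502/118 ≈ 188.43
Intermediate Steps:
B(O) = -3/(2*O) (B(O) = -3/(O + O) = -3*1/(2*O) = -3/(2*O))
√(B(177) + 35505) = √(-3/2/177 + 35505) = √(-3/2*1/177 + 35505) = √(-1/118 + 35505) = √(4189589/118) = √494371502/118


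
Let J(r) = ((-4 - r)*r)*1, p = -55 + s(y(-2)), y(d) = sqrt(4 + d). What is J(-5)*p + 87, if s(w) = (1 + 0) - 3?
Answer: 372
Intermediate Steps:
s(w) = -2 (s(w) = 1 - 3 = -2)
p = -57 (p = -55 - 2 = -57)
J(r) = r*(-4 - r) (J(r) = (r*(-4 - r))*1 = r*(-4 - r))
J(-5)*p + 87 = -1*(-5)*(4 - 5)*(-57) + 87 = -1*(-5)*(-1)*(-57) + 87 = -5*(-57) + 87 = 285 + 87 = 372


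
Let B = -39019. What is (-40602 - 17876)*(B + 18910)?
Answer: 1175934102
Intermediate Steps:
(-40602 - 17876)*(B + 18910) = (-40602 - 17876)*(-39019 + 18910) = -58478*(-20109) = 1175934102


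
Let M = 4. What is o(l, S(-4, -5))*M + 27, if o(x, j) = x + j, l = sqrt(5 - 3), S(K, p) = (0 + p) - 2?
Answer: -1 + 4*sqrt(2) ≈ 4.6569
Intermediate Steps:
S(K, p) = -2 + p (S(K, p) = p - 2 = -2 + p)
l = sqrt(2) ≈ 1.4142
o(x, j) = j + x
o(l, S(-4, -5))*M + 27 = ((-2 - 5) + sqrt(2))*4 + 27 = (-7 + sqrt(2))*4 + 27 = (-28 + 4*sqrt(2)) + 27 = -1 + 4*sqrt(2)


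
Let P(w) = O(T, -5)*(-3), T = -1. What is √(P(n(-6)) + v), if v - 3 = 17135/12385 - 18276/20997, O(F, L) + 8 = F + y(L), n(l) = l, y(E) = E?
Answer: 2*√3419799163694538/17336523 ≈ 6.7463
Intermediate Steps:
O(F, L) = -8 + F + L (O(F, L) = -8 + (F + L) = -8 + F + L)
v = 60905258/17336523 (v = 3 + (17135/12385 - 18276/20997) = 3 + (17135*(1/12385) - 18276*1/20997) = 3 + (3427/2477 - 6092/6999) = 3 + 8895689/17336523 = 60905258/17336523 ≈ 3.5131)
P(w) = 42 (P(w) = (-8 - 1 - 5)*(-3) = -14*(-3) = 42)
√(P(n(-6)) + v) = √(42 + 60905258/17336523) = √(789039224/17336523) = 2*√3419799163694538/17336523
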